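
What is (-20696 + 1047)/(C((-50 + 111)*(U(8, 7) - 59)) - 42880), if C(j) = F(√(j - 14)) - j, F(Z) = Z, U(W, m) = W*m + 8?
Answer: 40406765/88806854 + 2807*√291/266420562 ≈ 0.45518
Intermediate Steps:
U(W, m) = 8 + W*m
C(j) = √(-14 + j) - j (C(j) = √(j - 14) - j = √(-14 + j) - j)
(-20696 + 1047)/(C((-50 + 111)*(U(8, 7) - 59)) - 42880) = (-20696 + 1047)/((√(-14 + (-50 + 111)*((8 + 8*7) - 59)) - (-50 + 111)*((8 + 8*7) - 59)) - 42880) = -19649/((√(-14 + 61*((8 + 56) - 59)) - 61*((8 + 56) - 59)) - 42880) = -19649/((√(-14 + 61*(64 - 59)) - 61*(64 - 59)) - 42880) = -19649/((√(-14 + 61*5) - 61*5) - 42880) = -19649/((√(-14 + 305) - 1*305) - 42880) = -19649/((√291 - 305) - 42880) = -19649/((-305 + √291) - 42880) = -19649/(-43185 + √291)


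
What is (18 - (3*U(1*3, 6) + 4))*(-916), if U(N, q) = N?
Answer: -4580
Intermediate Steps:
(18 - (3*U(1*3, 6) + 4))*(-916) = (18 - (3*(1*3) + 4))*(-916) = (18 - (3*3 + 4))*(-916) = (18 - (9 + 4))*(-916) = (18 - 1*13)*(-916) = (18 - 13)*(-916) = 5*(-916) = -4580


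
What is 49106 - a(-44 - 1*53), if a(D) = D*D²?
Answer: 961779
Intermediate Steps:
a(D) = D³
49106 - a(-44 - 1*53) = 49106 - (-44 - 1*53)³ = 49106 - (-44 - 53)³ = 49106 - 1*(-97)³ = 49106 - 1*(-912673) = 49106 + 912673 = 961779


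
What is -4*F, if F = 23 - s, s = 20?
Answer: -12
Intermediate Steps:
F = 3 (F = 23 - 1*20 = 23 - 20 = 3)
-4*F = -4*3 = -12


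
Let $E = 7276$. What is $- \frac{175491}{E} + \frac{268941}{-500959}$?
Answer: $- \frac{5286506505}{214410452} \approx -24.656$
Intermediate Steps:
$- \frac{175491}{E} + \frac{268941}{-500959} = - \frac{175491}{7276} + \frac{268941}{-500959} = \left(-175491\right) \frac{1}{7276} + 268941 \left(- \frac{1}{500959}\right) = - \frac{10323}{428} - \frac{268941}{500959} = - \frac{5286506505}{214410452}$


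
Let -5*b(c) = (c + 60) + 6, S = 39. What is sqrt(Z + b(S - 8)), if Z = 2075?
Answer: 3*sqrt(5710)/5 ≈ 45.339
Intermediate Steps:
b(c) = -66/5 - c/5 (b(c) = -((c + 60) + 6)/5 = -((60 + c) + 6)/5 = -(66 + c)/5 = -66/5 - c/5)
sqrt(Z + b(S - 8)) = sqrt(2075 + (-66/5 - (39 - 8)/5)) = sqrt(2075 + (-66/5 - 1/5*31)) = sqrt(2075 + (-66/5 - 31/5)) = sqrt(2075 - 97/5) = sqrt(10278/5) = 3*sqrt(5710)/5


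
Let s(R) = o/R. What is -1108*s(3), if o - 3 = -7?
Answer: 4432/3 ≈ 1477.3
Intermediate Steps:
o = -4 (o = 3 - 7 = -4)
s(R) = -4/R
-1108*s(3) = -(-4432)/3 = -1108*(-4/3) = 4432/3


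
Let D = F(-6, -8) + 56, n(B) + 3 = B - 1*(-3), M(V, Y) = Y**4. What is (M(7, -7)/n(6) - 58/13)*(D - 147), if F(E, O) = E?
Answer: -2993905/78 ≈ -38383.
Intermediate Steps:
n(B) = B (n(B) = -3 + (B - 1*(-3)) = -3 + (B + 3) = -3 + (3 + B) = B)
D = 50 (D = -6 + 56 = 50)
(M(7, -7)/n(6) - 58/13)*(D - 147) = ((-7)**4/6 - 58/13)*(50 - 147) = (2401*(1/6) - 58*1/13)*(-97) = (2401/6 - 58/13)*(-97) = (30865/78)*(-97) = -2993905/78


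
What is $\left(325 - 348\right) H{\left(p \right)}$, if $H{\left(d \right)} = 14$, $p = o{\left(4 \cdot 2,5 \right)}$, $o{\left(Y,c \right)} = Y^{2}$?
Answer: $-322$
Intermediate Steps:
$p = 64$ ($p = \left(4 \cdot 2\right)^{2} = 8^{2} = 64$)
$\left(325 - 348\right) H{\left(p \right)} = \left(325 - 348\right) 14 = \left(-23\right) 14 = -322$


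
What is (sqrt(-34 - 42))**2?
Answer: -76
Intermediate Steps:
(sqrt(-34 - 42))**2 = (sqrt(-76))**2 = (2*I*sqrt(19))**2 = -76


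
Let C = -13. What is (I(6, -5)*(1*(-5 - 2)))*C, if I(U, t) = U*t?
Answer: -2730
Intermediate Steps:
(I(6, -5)*(1*(-5 - 2)))*C = ((6*(-5))*(1*(-5 - 2)))*(-13) = -30*(-7)*(-13) = 210*(-13) = -2730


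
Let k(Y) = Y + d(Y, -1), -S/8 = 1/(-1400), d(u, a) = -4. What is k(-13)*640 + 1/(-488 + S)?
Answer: -929141295/85399 ≈ -10880.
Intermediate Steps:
S = 1/175 (S = -8/(-1400) = -8*(-1/1400) = 1/175 ≈ 0.0057143)
k(Y) = -4 + Y (k(Y) = Y - 4 = -4 + Y)
k(-13)*640 + 1/(-488 + S) = (-4 - 13)*640 + 1/(-488 + 1/175) = -17*640 + 1/(-85399/175) = -10880 - 175/85399 = -929141295/85399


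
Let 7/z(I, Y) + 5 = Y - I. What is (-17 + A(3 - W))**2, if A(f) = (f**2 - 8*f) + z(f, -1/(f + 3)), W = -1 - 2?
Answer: 8779369/10000 ≈ 877.94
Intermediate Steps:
W = -3
z(I, Y) = 7/(-5 + Y - I) (z(I, Y) = 7/(-5 + (Y - I)) = 7/(-5 + Y - I))
A(f) = f**2 - 8*f - 7/(5 + f + 1/(3 + f)) (A(f) = (f**2 - 8*f) - 7/(5 + f - (-1)/(f + 3)) = (f**2 - 8*f) - 7/(5 + f - (-1)/(3 + f)) = (f**2 - 8*f) - 7/(5 + f + 1/(3 + f)) = f**2 - 8*f - 7/(5 + f + 1/(3 + f)))
(-17 + A(3 - W))**2 = (-17 + (-21 + (3 - 1*(-3))**4 - 135*(3 - 1*(-3)) - 48*(3 - 1*(-3))**2)/(16 + (3 - 1*(-3))**2 + 8*(3 - 1*(-3))))**2 = (-17 + (-21 + (3 + 3)**4 - 135*(3 + 3) - 48*(3 + 3)**2)/(16 + (3 + 3)**2 + 8*(3 + 3)))**2 = (-17 + (-21 + 6**4 - 135*6 - 48*6**2)/(16 + 6**2 + 8*6))**2 = (-17 + (-21 + 1296 - 810 - 48*36)/(16 + 36 + 48))**2 = (-17 + (-21 + 1296 - 810 - 1728)/100)**2 = (-17 + (1/100)*(-1263))**2 = (-17 - 1263/100)**2 = (-2963/100)**2 = 8779369/10000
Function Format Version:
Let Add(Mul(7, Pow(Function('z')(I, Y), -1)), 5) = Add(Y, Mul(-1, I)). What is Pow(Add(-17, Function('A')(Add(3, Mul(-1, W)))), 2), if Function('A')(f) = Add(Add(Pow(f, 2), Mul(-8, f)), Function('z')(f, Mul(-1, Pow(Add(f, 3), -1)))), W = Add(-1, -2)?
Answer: Rational(8779369, 10000) ≈ 877.94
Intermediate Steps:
W = -3
Function('z')(I, Y) = Mul(7, Pow(Add(-5, Y, Mul(-1, I)), -1)) (Function('z')(I, Y) = Mul(7, Pow(Add(-5, Add(Y, Mul(-1, I))), -1)) = Mul(7, Pow(Add(-5, Y, Mul(-1, I)), -1)))
Function('A')(f) = Add(Pow(f, 2), Mul(-8, f), Mul(-7, Pow(Add(5, f, Pow(Add(3, f), -1)), -1))) (Function('A')(f) = Add(Add(Pow(f, 2), Mul(-8, f)), Mul(-7, Pow(Add(5, f, Mul(-1, Mul(-1, Pow(Add(f, 3), -1)))), -1))) = Add(Add(Pow(f, 2), Mul(-8, f)), Mul(-7, Pow(Add(5, f, Mul(-1, Mul(-1, Pow(Add(3, f), -1)))), -1))) = Add(Add(Pow(f, 2), Mul(-8, f)), Mul(-7, Pow(Add(5, f, Pow(Add(3, f), -1)), -1))) = Add(Pow(f, 2), Mul(-8, f), Mul(-7, Pow(Add(5, f, Pow(Add(3, f), -1)), -1))))
Pow(Add(-17, Function('A')(Add(3, Mul(-1, W)))), 2) = Pow(Add(-17, Mul(Pow(Add(16, Pow(Add(3, Mul(-1, -3)), 2), Mul(8, Add(3, Mul(-1, -3)))), -1), Add(-21, Pow(Add(3, Mul(-1, -3)), 4), Mul(-135, Add(3, Mul(-1, -3))), Mul(-48, Pow(Add(3, Mul(-1, -3)), 2))))), 2) = Pow(Add(-17, Mul(Pow(Add(16, Pow(Add(3, 3), 2), Mul(8, Add(3, 3))), -1), Add(-21, Pow(Add(3, 3), 4), Mul(-135, Add(3, 3)), Mul(-48, Pow(Add(3, 3), 2))))), 2) = Pow(Add(-17, Mul(Pow(Add(16, Pow(6, 2), Mul(8, 6)), -1), Add(-21, Pow(6, 4), Mul(-135, 6), Mul(-48, Pow(6, 2))))), 2) = Pow(Add(-17, Mul(Pow(Add(16, 36, 48), -1), Add(-21, 1296, -810, Mul(-48, 36)))), 2) = Pow(Add(-17, Mul(Pow(100, -1), Add(-21, 1296, -810, -1728))), 2) = Pow(Add(-17, Mul(Rational(1, 100), -1263)), 2) = Pow(Add(-17, Rational(-1263, 100)), 2) = Pow(Rational(-2963, 100), 2) = Rational(8779369, 10000)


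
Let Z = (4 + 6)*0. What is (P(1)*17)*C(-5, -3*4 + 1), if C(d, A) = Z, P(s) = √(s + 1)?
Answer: 0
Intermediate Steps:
P(s) = √(1 + s)
Z = 0 (Z = 10*0 = 0)
C(d, A) = 0
(P(1)*17)*C(-5, -3*4 + 1) = (√(1 + 1)*17)*0 = (√2*17)*0 = (17*√2)*0 = 0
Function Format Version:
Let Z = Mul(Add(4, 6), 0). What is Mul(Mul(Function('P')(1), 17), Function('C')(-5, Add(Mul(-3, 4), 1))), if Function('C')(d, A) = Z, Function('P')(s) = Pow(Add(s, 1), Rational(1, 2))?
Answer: 0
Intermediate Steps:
Function('P')(s) = Pow(Add(1, s), Rational(1, 2))
Z = 0 (Z = Mul(10, 0) = 0)
Function('C')(d, A) = 0
Mul(Mul(Function('P')(1), 17), Function('C')(-5, Add(Mul(-3, 4), 1))) = Mul(Mul(Pow(Add(1, 1), Rational(1, 2)), 17), 0) = Mul(Mul(Pow(2, Rational(1, 2)), 17), 0) = Mul(Mul(17, Pow(2, Rational(1, 2))), 0) = 0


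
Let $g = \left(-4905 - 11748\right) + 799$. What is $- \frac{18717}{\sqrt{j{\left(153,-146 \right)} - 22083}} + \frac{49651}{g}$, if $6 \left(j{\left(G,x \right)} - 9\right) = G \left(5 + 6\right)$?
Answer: $- \frac{49651}{15854} + \frac{6239 i \sqrt{9686}}{4843} \approx -3.1318 + 126.79 i$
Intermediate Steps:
$j{\left(G,x \right)} = 9 + \frac{11 G}{6}$ ($j{\left(G,x \right)} = 9 + \frac{G \left(5 + 6\right)}{6} = 9 + \frac{G 11}{6} = 9 + \frac{11 G}{6}$)
$g = -15854$ ($g = -16653 + 799 = -15854$)
$- \frac{18717}{\sqrt{j{\left(153,-146 \right)} - 22083}} + \frac{49651}{g} = - \frac{18717}{\sqrt{\left(9 + \frac{11}{6} \cdot 153\right) - 22083}} + \frac{49651}{-15854} = - \frac{18717}{\sqrt{\left(9 + \frac{561}{2}\right) - 22083}} + 49651 \left(- \frac{1}{15854}\right) = - \frac{18717}{\sqrt{\frac{579}{2} - 22083}} - \frac{49651}{15854} = - \frac{18717}{\sqrt{- \frac{43587}{2}}} - \frac{49651}{15854} = - \frac{18717}{\frac{3}{2} i \sqrt{9686}} - \frac{49651}{15854} = - 18717 \left(- \frac{i \sqrt{9686}}{14529}\right) - \frac{49651}{15854} = \frac{6239 i \sqrt{9686}}{4843} - \frac{49651}{15854} = - \frac{49651}{15854} + \frac{6239 i \sqrt{9686}}{4843}$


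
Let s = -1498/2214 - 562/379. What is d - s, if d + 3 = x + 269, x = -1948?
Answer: -704782141/419553 ≈ -1679.8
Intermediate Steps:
d = -1682 (d = -3 + (-1948 + 269) = -3 - 1679 = -1682)
s = -906005/419553 (s = -1498*1/2214 - 562*1/379 = -749/1107 - 562/379 = -906005/419553 ≈ -2.1595)
d - s = -1682 - 1*(-906005/419553) = -1682 + 906005/419553 = -704782141/419553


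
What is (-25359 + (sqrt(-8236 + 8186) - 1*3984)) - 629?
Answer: -29972 + 5*I*sqrt(2) ≈ -29972.0 + 7.0711*I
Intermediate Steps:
(-25359 + (sqrt(-8236 + 8186) - 1*3984)) - 629 = (-25359 + (sqrt(-50) - 3984)) - 629 = (-25359 + (5*I*sqrt(2) - 3984)) - 629 = (-25359 + (-3984 + 5*I*sqrt(2))) - 629 = (-29343 + 5*I*sqrt(2)) - 629 = -29972 + 5*I*sqrt(2)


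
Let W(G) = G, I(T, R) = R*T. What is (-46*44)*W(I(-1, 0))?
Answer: 0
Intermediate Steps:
(-46*44)*W(I(-1, 0)) = (-46*44)*(0*(-1)) = -2024*0 = 0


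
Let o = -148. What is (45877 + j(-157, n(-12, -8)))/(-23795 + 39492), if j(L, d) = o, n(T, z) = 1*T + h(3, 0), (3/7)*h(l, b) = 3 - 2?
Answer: 45729/15697 ≈ 2.9132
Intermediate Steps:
h(l, b) = 7/3 (h(l, b) = 7*(3 - 2)/3 = (7/3)*1 = 7/3)
n(T, z) = 7/3 + T (n(T, z) = 1*T + 7/3 = T + 7/3 = 7/3 + T)
j(L, d) = -148
(45877 + j(-157, n(-12, -8)))/(-23795 + 39492) = (45877 - 148)/(-23795 + 39492) = 45729/15697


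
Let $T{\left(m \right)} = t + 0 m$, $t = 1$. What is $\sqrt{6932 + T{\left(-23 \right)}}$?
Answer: $\sqrt{6933} \approx 83.265$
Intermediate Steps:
$T{\left(m \right)} = 1$ ($T{\left(m \right)} = 1 + 0 m = 1 + 0 = 1$)
$\sqrt{6932 + T{\left(-23 \right)}} = \sqrt{6932 + 1} = \sqrt{6933}$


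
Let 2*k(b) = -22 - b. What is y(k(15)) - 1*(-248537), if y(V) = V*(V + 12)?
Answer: 994629/4 ≈ 2.4866e+5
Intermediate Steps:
k(b) = -11 - b/2 (k(b) = (-22 - b)/2 = -11 - b/2)
y(V) = V*(12 + V)
y(k(15)) - 1*(-248537) = (-11 - 1/2*15)*(12 + (-11 - 1/2*15)) - 1*(-248537) = (-11 - 15/2)*(12 + (-11 - 15/2)) + 248537 = -37*(12 - 37/2)/2 + 248537 = -37/2*(-13/2) + 248537 = 481/4 + 248537 = 994629/4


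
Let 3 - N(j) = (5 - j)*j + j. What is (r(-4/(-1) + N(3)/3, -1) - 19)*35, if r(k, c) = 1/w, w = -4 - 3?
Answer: -670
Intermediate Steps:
w = -7
N(j) = 3 - j - j*(5 - j) (N(j) = 3 - ((5 - j)*j + j) = 3 - (j*(5 - j) + j) = 3 - (j + j*(5 - j)) = 3 + (-j - j*(5 - j)) = 3 - j - j*(5 - j))
r(k, c) = -⅐ (r(k, c) = 1/(-7) = -⅐)
(r(-4/(-1) + N(3)/3, -1) - 19)*35 = (-⅐ - 19)*35 = -134/7*35 = -670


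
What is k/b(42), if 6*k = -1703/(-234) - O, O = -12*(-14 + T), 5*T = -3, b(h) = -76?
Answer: 15113/41040 ≈ 0.36825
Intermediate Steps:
T = -⅗ (T = (⅕)*(-3) = -⅗ ≈ -0.60000)
O = 876/5 (O = -12*(-14 - ⅗) = -12*(-73/5) = 876/5 ≈ 175.20)
k = -15113/540 (k = (-1703/(-234) - 1*876/5)/6 = (-1703*(-1/234) - 876/5)/6 = (131/18 - 876/5)/6 = (⅙)*(-15113/90) = -15113/540 ≈ -27.987)
k/b(42) = -15113/540/(-76) = -15113/540*(-1/76) = 15113/41040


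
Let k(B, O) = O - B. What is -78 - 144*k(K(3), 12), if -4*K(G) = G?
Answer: -1914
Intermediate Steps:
K(G) = -G/4
-78 - 144*k(K(3), 12) = -78 - 144*(12 - (-1)*3/4) = -78 - 144*(12 - 1*(-¾)) = -78 - 144*(12 + ¾) = -78 - 144*51/4 = -78 - 1836 = -1914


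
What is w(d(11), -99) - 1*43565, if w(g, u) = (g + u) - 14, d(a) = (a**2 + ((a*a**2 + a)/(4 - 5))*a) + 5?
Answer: -58314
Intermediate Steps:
d(a) = 5 + a**2 + a*(-a - a**3) (d(a) = (a**2 + ((a**3 + a)/(-1))*a) + 5 = (a**2 + ((a + a**3)*(-1))*a) + 5 = (a**2 + (-a - a**3)*a) + 5 = (a**2 + a*(-a - a**3)) + 5 = 5 + a**2 + a*(-a - a**3))
w(g, u) = -14 + g + u
w(d(11), -99) - 1*43565 = (-14 + (5 - 1*11**4) - 99) - 1*43565 = (-14 + (5 - 1*14641) - 99) - 43565 = (-14 + (5 - 14641) - 99) - 43565 = (-14 - 14636 - 99) - 43565 = -14749 - 43565 = -58314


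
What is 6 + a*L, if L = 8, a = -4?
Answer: -26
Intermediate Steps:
6 + a*L = 6 - 4*8 = 6 - 32 = -26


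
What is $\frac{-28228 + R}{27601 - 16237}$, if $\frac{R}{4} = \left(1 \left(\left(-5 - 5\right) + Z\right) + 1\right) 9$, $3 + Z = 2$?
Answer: $- \frac{7147}{2841} \approx -2.5157$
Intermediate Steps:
$Z = -1$ ($Z = -3 + 2 = -1$)
$R = -360$ ($R = 4 \left(1 \left(\left(-5 - 5\right) - 1\right) + 1\right) 9 = 4 \left(1 \left(-10 - 1\right) + 1\right) 9 = 4 \left(1 \left(-11\right) + 1\right) 9 = 4 \left(-11 + 1\right) 9 = 4 \left(\left(-10\right) 9\right) = 4 \left(-90\right) = -360$)
$\frac{-28228 + R}{27601 - 16237} = \frac{-28228 - 360}{27601 - 16237} = - \frac{28588}{11364} = \left(-28588\right) \frac{1}{11364} = - \frac{7147}{2841}$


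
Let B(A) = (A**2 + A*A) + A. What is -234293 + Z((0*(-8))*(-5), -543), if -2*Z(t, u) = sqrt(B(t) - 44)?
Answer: -234293 - I*sqrt(11) ≈ -2.3429e+5 - 3.3166*I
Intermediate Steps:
B(A) = A + 2*A**2 (B(A) = (A**2 + A**2) + A = 2*A**2 + A = A + 2*A**2)
Z(t, u) = -sqrt(-44 + t*(1 + 2*t))/2 (Z(t, u) = -sqrt(t*(1 + 2*t) - 44)/2 = -sqrt(-44 + t*(1 + 2*t))/2)
-234293 + Z((0*(-8))*(-5), -543) = -234293 - sqrt(-44 + ((0*(-8))*(-5))*(1 + 2*((0*(-8))*(-5))))/2 = -234293 - sqrt(-44 + (0*(-5))*(1 + 2*(0*(-5))))/2 = -234293 - sqrt(-44 + 0*(1 + 2*0))/2 = -234293 - sqrt(-44 + 0*(1 + 0))/2 = -234293 - sqrt(-44 + 0*1)/2 = -234293 - sqrt(-44 + 0)/2 = -234293 - I*sqrt(11)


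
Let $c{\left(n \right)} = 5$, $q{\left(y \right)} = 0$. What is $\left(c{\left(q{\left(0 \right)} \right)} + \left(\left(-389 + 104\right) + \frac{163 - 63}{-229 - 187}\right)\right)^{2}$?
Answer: $\frac{849431025}{10816} \approx 78535.0$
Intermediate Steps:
$\left(c{\left(q{\left(0 \right)} \right)} + \left(\left(-389 + 104\right) + \frac{163 - 63}{-229 - 187}\right)\right)^{2} = \left(5 + \left(\left(-389 + 104\right) + \frac{163 - 63}{-229 - 187}\right)\right)^{2} = \left(5 - \left(285 - \frac{100}{-416}\right)\right)^{2} = \left(5 + \left(-285 + 100 \left(- \frac{1}{416}\right)\right)\right)^{2} = \left(5 - \frac{29665}{104}\right)^{2} = \left(- \frac{29145}{104}\right)^{2} = \frac{849431025}{10816}$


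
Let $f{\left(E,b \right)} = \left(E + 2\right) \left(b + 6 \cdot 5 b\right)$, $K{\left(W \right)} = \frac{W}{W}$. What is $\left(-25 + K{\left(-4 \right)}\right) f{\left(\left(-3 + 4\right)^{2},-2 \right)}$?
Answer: $4464$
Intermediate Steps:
$K{\left(W \right)} = 1$
$f{\left(E,b \right)} = 31 b \left(2 + E\right)$ ($f{\left(E,b \right)} = \left(2 + E\right) \left(b + 30 b\right) = \left(2 + E\right) 31 b = 31 b \left(2 + E\right)$)
$\left(-25 + K{\left(-4 \right)}\right) f{\left(\left(-3 + 4\right)^{2},-2 \right)} = \left(-25 + 1\right) 31 \left(-2\right) \left(2 + \left(-3 + 4\right)^{2}\right) = - 24 \cdot 31 \left(-2\right) \left(2 + 1^{2}\right) = - 24 \cdot 31 \left(-2\right) \left(2 + 1\right) = - 24 \cdot 31 \left(-2\right) 3 = \left(-24\right) \left(-186\right) = 4464$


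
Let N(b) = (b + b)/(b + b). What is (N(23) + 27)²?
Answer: 784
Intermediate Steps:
N(b) = 1 (N(b) = (2*b)/((2*b)) = (2*b)*(1/(2*b)) = 1)
(N(23) + 27)² = (1 + 27)² = 28² = 784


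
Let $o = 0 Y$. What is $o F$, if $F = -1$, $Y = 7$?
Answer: $0$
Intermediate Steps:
$o = 0$ ($o = 0 \cdot 7 = 0$)
$o F = 0 \left(-1\right) = 0$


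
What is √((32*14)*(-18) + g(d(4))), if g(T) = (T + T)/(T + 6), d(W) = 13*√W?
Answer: I*√128998/4 ≈ 89.791*I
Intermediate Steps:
g(T) = 2*T/(6 + T) (g(T) = (2*T)/(6 + T) = 2*T/(6 + T))
√((32*14)*(-18) + g(d(4))) = √((32*14)*(-18) + 2*(13*√4)/(6 + 13*√4)) = √(448*(-18) + 2*(13*2)/(6 + 13*2)) = √(-8064 + 2*26/(6 + 26)) = √(-8064 + 2*26/32) = √(-8064 + 2*26*(1/32)) = √(-8064 + 13/8) = √(-64499/8) = I*√128998/4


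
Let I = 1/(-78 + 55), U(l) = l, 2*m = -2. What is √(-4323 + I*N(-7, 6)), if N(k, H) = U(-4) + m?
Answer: 4*I*√142922/23 ≈ 65.748*I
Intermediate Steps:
m = -1 (m = (½)*(-2) = -1)
N(k, H) = -5 (N(k, H) = -4 - 1 = -5)
I = -1/23 (I = 1/(-23) = -1/23 ≈ -0.043478)
√(-4323 + I*N(-7, 6)) = √(-4323 - 1/23*(-5)) = √(-4323 + 5/23) = √(-99424/23) = 4*I*√142922/23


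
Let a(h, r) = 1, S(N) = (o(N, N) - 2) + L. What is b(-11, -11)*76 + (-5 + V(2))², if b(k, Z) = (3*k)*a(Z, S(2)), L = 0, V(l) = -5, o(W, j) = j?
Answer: -2408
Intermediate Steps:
S(N) = -2 + N (S(N) = (N - 2) + 0 = (-2 + N) + 0 = -2 + N)
b(k, Z) = 3*k (b(k, Z) = (3*k)*1 = 3*k)
b(-11, -11)*76 + (-5 + V(2))² = (3*(-11))*76 + (-5 - 5)² = -33*76 + (-10)² = -2508 + 100 = -2408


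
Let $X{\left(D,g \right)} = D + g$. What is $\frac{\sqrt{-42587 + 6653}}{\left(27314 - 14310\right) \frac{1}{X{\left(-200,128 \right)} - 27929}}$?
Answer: $- \frac{28001 i \sqrt{35934}}{13004} \approx - 408.18 i$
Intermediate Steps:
$\frac{\sqrt{-42587 + 6653}}{\left(27314 - 14310\right) \frac{1}{X{\left(-200,128 \right)} - 27929}} = \frac{\sqrt{-42587 + 6653}}{\left(27314 - 14310\right) \frac{1}{\left(-200 + 128\right) - 27929}} = \frac{\sqrt{-35934}}{13004 \frac{1}{-72 - 27929}} = \frac{i \sqrt{35934}}{13004 \frac{1}{-28001}} = \frac{i \sqrt{35934}}{13004 \left(- \frac{1}{28001}\right)} = \frac{i \sqrt{35934}}{- \frac{13004}{28001}} = i \sqrt{35934} \left(- \frac{28001}{13004}\right) = - \frac{28001 i \sqrt{35934}}{13004}$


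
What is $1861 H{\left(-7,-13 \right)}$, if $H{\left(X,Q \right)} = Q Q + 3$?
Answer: $320092$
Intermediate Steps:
$H{\left(X,Q \right)} = 3 + Q^{2}$ ($H{\left(X,Q \right)} = Q^{2} + 3 = 3 + Q^{2}$)
$1861 H{\left(-7,-13 \right)} = 1861 \left(3 + \left(-13\right)^{2}\right) = 1861 \left(3 + 169\right) = 1861 \cdot 172 = 320092$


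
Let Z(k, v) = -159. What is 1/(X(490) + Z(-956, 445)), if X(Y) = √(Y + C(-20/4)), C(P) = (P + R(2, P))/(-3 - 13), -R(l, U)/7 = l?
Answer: -2544/396637 - 4*√7859/396637 ≈ -0.0073080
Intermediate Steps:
R(l, U) = -7*l
C(P) = 7/8 - P/16 (C(P) = (P - 7*2)/(-3 - 13) = (P - 14)/(-16) = (-14 + P)*(-1/16) = 7/8 - P/16)
X(Y) = √(19/16 + Y) (X(Y) = √(Y + (7/8 - (-5)/(4*4))) = √(Y + (7/8 - 1/16*(-5))) = √(Y + (7/8 + 5/16)) = √(Y + 19/16) = √(19/16 + Y))
1/(X(490) + Z(-956, 445)) = 1/(√(19 + 16*490)/4 - 159) = 1/(√(19 + 7840)/4 - 159) = 1/(√7859/4 - 159) = 1/(-159 + √7859/4)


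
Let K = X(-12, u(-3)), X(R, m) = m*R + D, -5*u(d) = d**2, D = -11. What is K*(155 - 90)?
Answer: 689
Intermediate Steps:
u(d) = -d**2/5
X(R, m) = -11 + R*m (X(R, m) = m*R - 11 = R*m - 11 = -11 + R*m)
K = 53/5 (K = -11 - (-12)*(-3)**2/5 = -11 - (-12)*9/5 = -11 - 12*(-9/5) = -11 + 108/5 = 53/5 ≈ 10.600)
K*(155 - 90) = 53*(155 - 90)/5 = (53/5)*65 = 689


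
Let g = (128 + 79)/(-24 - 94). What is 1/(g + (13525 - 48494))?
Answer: -118/4126549 ≈ -2.8595e-5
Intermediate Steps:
g = -207/118 (g = 207/(-118) = -1/118*207 = -207/118 ≈ -1.7542)
1/(g + (13525 - 48494)) = 1/(-207/118 + (13525 - 48494)) = 1/(-207/118 - 34969) = 1/(-4126549/118) = -118/4126549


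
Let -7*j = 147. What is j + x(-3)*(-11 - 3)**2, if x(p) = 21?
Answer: 4095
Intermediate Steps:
j = -21 (j = -1/7*147 = -21)
j + x(-3)*(-11 - 3)**2 = -21 + 21*(-11 - 3)**2 = -21 + 21*(-14)**2 = -21 + 21*196 = -21 + 4116 = 4095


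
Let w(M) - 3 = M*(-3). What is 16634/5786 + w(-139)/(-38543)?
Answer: 319347071/111504899 ≈ 2.8640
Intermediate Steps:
w(M) = 3 - 3*M (w(M) = 3 + M*(-3) = 3 - 3*M)
16634/5786 + w(-139)/(-38543) = 16634/5786 + (3 - 3*(-139))/(-38543) = 16634*(1/5786) + (3 + 417)*(-1/38543) = 8317/2893 + 420*(-1/38543) = 8317/2893 - 420/38543 = 319347071/111504899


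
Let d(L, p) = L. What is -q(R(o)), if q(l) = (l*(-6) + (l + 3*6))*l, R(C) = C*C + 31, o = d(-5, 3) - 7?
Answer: 149975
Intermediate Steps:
o = -12 (o = -5 - 7 = -12)
R(C) = 31 + C² (R(C) = C² + 31 = 31 + C²)
q(l) = l*(18 - 5*l) (q(l) = (-6*l + (l + 18))*l = (-6*l + (18 + l))*l = (18 - 5*l)*l = l*(18 - 5*l))
-q(R(o)) = -(31 + (-12)²)*(18 - 5*(31 + (-12)²)) = -(31 + 144)*(18 - 5*(31 + 144)) = -175*(18 - 5*175) = -175*(18 - 875) = -175*(-857) = -1*(-149975) = 149975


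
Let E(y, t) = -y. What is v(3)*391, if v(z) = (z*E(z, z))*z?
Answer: -10557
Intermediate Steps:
v(z) = -z³ (v(z) = (z*(-z))*z = (-z²)*z = -z³)
v(3)*391 = -1*3³*391 = -1*27*391 = -27*391 = -10557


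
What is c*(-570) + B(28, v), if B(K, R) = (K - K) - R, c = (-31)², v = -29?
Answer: -547741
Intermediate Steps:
c = 961
B(K, R) = -R (B(K, R) = 0 - R = -R)
c*(-570) + B(28, v) = 961*(-570) - 1*(-29) = -547770 + 29 = -547741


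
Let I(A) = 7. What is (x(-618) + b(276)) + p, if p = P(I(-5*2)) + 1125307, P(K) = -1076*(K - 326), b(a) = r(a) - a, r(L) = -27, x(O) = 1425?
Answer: 1469673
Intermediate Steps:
b(a) = -27 - a
P(K) = 350776 - 1076*K (P(K) = -1076*(-326 + K) = 350776 - 1076*K)
p = 1468551 (p = (350776 - 1076*7) + 1125307 = (350776 - 7532) + 1125307 = 343244 + 1125307 = 1468551)
(x(-618) + b(276)) + p = (1425 + (-27 - 1*276)) + 1468551 = (1425 + (-27 - 276)) + 1468551 = (1425 - 303) + 1468551 = 1122 + 1468551 = 1469673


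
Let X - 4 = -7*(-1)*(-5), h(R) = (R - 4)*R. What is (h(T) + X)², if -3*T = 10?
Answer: 3481/81 ≈ 42.975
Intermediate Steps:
T = -10/3 (T = -⅓*10 = -10/3 ≈ -3.3333)
h(R) = R*(-4 + R) (h(R) = (-4 + R)*R = R*(-4 + R))
X = -31 (X = 4 - 7*(-1)*(-5) = 4 + 7*(-5) = 4 - 35 = -31)
(h(T) + X)² = (-10*(-4 - 10/3)/3 - 31)² = (-10/3*(-22/3) - 31)² = (220/9 - 31)² = (-59/9)² = 3481/81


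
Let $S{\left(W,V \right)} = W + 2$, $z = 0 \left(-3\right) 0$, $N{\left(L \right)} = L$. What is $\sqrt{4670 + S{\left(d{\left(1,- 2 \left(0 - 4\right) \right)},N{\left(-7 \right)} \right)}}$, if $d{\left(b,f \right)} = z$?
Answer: $8 \sqrt{73} \approx 68.352$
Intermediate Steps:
$z = 0$ ($z = 0 \cdot 0 = 0$)
$d{\left(b,f \right)} = 0$
$S{\left(W,V \right)} = 2 + W$
$\sqrt{4670 + S{\left(d{\left(1,- 2 \left(0 - 4\right) \right)},N{\left(-7 \right)} \right)}} = \sqrt{4670 + \left(2 + 0\right)} = \sqrt{4670 + 2} = \sqrt{4672} = 8 \sqrt{73}$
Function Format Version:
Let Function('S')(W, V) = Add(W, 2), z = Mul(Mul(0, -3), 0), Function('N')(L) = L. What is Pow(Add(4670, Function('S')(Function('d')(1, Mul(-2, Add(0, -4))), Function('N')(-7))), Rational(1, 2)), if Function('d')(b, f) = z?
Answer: Mul(8, Pow(73, Rational(1, 2))) ≈ 68.352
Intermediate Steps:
z = 0 (z = Mul(0, 0) = 0)
Function('d')(b, f) = 0
Function('S')(W, V) = Add(2, W)
Pow(Add(4670, Function('S')(Function('d')(1, Mul(-2, Add(0, -4))), Function('N')(-7))), Rational(1, 2)) = Pow(Add(4670, Add(2, 0)), Rational(1, 2)) = Pow(Add(4670, 2), Rational(1, 2)) = Pow(4672, Rational(1, 2)) = Mul(8, Pow(73, Rational(1, 2)))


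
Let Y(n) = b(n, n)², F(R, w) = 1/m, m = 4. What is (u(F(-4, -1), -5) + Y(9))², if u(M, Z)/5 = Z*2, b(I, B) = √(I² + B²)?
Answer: 12544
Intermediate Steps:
b(I, B) = √(B² + I²)
F(R, w) = ¼ (F(R, w) = 1/4 = ¼)
u(M, Z) = 10*Z (u(M, Z) = 5*(Z*2) = 5*(2*Z) = 10*Z)
Y(n) = 2*n² (Y(n) = (√(n² + n²))² = (√(2*n²))² = (√2*√(n²))² = 2*n²)
(u(F(-4, -1), -5) + Y(9))² = (10*(-5) + 2*9²)² = (-50 + 2*81)² = (-50 + 162)² = 112² = 12544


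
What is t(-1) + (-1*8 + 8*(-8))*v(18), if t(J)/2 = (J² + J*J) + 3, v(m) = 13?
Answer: -926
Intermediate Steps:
t(J) = 6 + 4*J² (t(J) = 2*((J² + J*J) + 3) = 2*((J² + J²) + 3) = 2*(2*J² + 3) = 2*(3 + 2*J²) = 6 + 4*J²)
t(-1) + (-1*8 + 8*(-8))*v(18) = (6 + 4*(-1)²) + (-1*8 + 8*(-8))*13 = (6 + 4*1) + (-8 - 64)*13 = (6 + 4) - 72*13 = 10 - 936 = -926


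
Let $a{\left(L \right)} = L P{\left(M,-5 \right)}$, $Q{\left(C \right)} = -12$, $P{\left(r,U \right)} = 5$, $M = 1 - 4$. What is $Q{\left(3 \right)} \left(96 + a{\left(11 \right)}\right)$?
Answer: $-1812$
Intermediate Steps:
$M = -3$ ($M = 1 - 4 = -3$)
$a{\left(L \right)} = 5 L$ ($a{\left(L \right)} = L 5 = 5 L$)
$Q{\left(3 \right)} \left(96 + a{\left(11 \right)}\right) = - 12 \left(96 + 5 \cdot 11\right) = - 12 \left(96 + 55\right) = \left(-12\right) 151 = -1812$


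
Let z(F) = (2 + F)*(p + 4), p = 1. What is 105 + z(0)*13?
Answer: 235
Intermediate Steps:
z(F) = 10 + 5*F (z(F) = (2 + F)*(1 + 4) = (2 + F)*5 = 10 + 5*F)
105 + z(0)*13 = 105 + (10 + 5*0)*13 = 105 + (10 + 0)*13 = 105 + 10*13 = 105 + 130 = 235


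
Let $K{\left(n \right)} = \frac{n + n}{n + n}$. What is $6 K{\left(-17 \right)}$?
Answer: $6$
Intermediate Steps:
$K{\left(n \right)} = 1$ ($K{\left(n \right)} = \frac{2 n}{2 n} = 2 n \frac{1}{2 n} = 1$)
$6 K{\left(-17 \right)} = 6 \cdot 1 = 6$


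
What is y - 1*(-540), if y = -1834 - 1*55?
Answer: -1349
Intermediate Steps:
y = -1889 (y = -1834 - 55 = -1889)
y - 1*(-540) = -1889 - 1*(-540) = -1889 + 540 = -1349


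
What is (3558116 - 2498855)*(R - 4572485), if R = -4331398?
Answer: -9431536010463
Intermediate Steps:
(3558116 - 2498855)*(R - 4572485) = (3558116 - 2498855)*(-4331398 - 4572485) = 1059261*(-8903883) = -9431536010463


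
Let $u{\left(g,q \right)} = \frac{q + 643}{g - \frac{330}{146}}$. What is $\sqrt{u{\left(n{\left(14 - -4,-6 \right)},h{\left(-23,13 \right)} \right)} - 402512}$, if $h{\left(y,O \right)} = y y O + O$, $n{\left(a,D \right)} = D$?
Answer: $\frac{i \sqrt{1810970135}}{67} \approx 635.16 i$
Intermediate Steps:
$h{\left(y,O \right)} = O + O y^{2}$ ($h{\left(y,O \right)} = y^{2} O + O = O y^{2} + O = O + O y^{2}$)
$u{\left(g,q \right)} = \frac{643 + q}{- \frac{165}{73} + g}$ ($u{\left(g,q \right)} = \frac{643 + q}{g - \frac{165}{73}} = \frac{643 + q}{- \frac{165}{73} + g}$)
$\sqrt{u{\left(n{\left(14 - -4,-6 \right)},h{\left(-23,13 \right)} \right)} - 402512} = \sqrt{\frac{73 \left(643 + 13 \left(1 + \left(-23\right)^{2}\right)\right)}{-165 + 73 \left(-6\right)} - 402512} = \sqrt{\frac{73 \left(643 + 13 \left(1 + 529\right)\right)}{-165 - 438} - 402512} = \sqrt{\frac{73 \left(643 + 13 \cdot 530\right)}{-603} - 402512} = \sqrt{73 \left(- \frac{1}{603}\right) \left(643 + 6890\right) - 402512} = \sqrt{73 \left(- \frac{1}{603}\right) 7533 - 402512} = \sqrt{- \frac{61101}{67} - 402512} = \sqrt{- \frac{27029405}{67}} = \frac{i \sqrt{1810970135}}{67}$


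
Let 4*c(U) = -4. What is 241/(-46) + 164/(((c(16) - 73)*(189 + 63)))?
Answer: -281357/53613 ≈ -5.2479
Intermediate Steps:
c(U) = -1 (c(U) = (¼)*(-4) = -1)
241/(-46) + 164/(((c(16) - 73)*(189 + 63))) = 241/(-46) + 164/(((-1 - 73)*(189 + 63))) = 241*(-1/46) + 164/((-74*252)) = -241/46 + 164/(-18648) = -241/46 + 164*(-1/18648) = -241/46 - 41/4662 = -281357/53613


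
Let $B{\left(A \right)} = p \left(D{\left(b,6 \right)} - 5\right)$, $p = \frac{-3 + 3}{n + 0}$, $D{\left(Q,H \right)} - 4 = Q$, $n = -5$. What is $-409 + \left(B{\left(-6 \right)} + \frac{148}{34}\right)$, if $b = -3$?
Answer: $- \frac{6879}{17} \approx -404.65$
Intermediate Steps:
$D{\left(Q,H \right)} = 4 + Q$
$p = 0$ ($p = \frac{-3 + 3}{-5 + 0} = \frac{0}{-5} = 0 \left(- \frac{1}{5}\right) = 0$)
$B{\left(A \right)} = 0$ ($B{\left(A \right)} = 0 \left(\left(4 - 3\right) - 5\right) = 0 \left(1 - 5\right) = 0 \left(-4\right) = 0$)
$-409 + \left(B{\left(-6 \right)} + \frac{148}{34}\right) = -409 + \left(0 + \frac{148}{34}\right) = -409 + \left(0 + 148 \cdot \frac{1}{34}\right) = -409 + \left(0 + \frac{74}{17}\right) = -409 + \frac{74}{17} = - \frac{6879}{17}$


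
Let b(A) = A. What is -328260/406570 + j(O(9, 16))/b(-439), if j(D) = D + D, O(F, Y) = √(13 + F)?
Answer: -32826/40657 - 2*√22/439 ≈ -0.82876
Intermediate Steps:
j(D) = 2*D
-328260/406570 + j(O(9, 16))/b(-439) = -328260/406570 + (2*√(13 + 9))/(-439) = -328260*1/406570 + (2*√22)*(-1/439) = -32826/40657 - 2*√22/439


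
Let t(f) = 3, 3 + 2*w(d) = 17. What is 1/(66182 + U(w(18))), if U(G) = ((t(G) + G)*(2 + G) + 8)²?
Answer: 1/75786 ≈ 1.3195e-5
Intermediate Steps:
w(d) = 7 (w(d) = -3/2 + (½)*17 = -3/2 + 17/2 = 7)
U(G) = (8 + (2 + G)*(3 + G))² (U(G) = ((3 + G)*(2 + G) + 8)² = ((2 + G)*(3 + G) + 8)² = (8 + (2 + G)*(3 + G))²)
1/(66182 + U(w(18))) = 1/(66182 + (14 + 7² + 5*7)²) = 1/(66182 + (14 + 49 + 35)²) = 1/(66182 + 98²) = 1/(66182 + 9604) = 1/75786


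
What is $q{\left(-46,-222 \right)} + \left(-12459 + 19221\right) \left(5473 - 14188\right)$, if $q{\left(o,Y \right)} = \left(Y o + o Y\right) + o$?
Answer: $-58910452$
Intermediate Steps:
$q{\left(o,Y \right)} = o + 2 Y o$ ($q{\left(o,Y \right)} = \left(Y o + Y o\right) + o = 2 Y o + o = o + 2 Y o$)
$q{\left(-46,-222 \right)} + \left(-12459 + 19221\right) \left(5473 - 14188\right) = - 46 \left(1 + 2 \left(-222\right)\right) + \left(-12459 + 19221\right) \left(5473 - 14188\right) = - 46 \left(1 - 444\right) + 6762 \left(-8715\right) = \left(-46\right) \left(-443\right) - 58930830 = 20378 - 58930830 = -58910452$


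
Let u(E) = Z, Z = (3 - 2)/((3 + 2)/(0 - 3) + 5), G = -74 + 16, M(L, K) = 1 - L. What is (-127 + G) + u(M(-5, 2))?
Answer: -1847/10 ≈ -184.70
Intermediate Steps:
G = -58
Z = 3/10 (Z = 1/(5/(-3) + 5) = 1/(5*(-1/3) + 5) = 1/(-5/3 + 5) = 1/(10/3) = 1*(3/10) = 3/10 ≈ 0.30000)
u(E) = 3/10
(-127 + G) + u(M(-5, 2)) = (-127 - 58) + 3/10 = -185 + 3/10 = -1847/10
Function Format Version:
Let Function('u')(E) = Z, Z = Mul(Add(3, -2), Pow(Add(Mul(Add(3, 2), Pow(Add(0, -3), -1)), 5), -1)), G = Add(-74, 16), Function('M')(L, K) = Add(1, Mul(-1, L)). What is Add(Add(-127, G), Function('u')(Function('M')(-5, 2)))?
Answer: Rational(-1847, 10) ≈ -184.70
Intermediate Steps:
G = -58
Z = Rational(3, 10) (Z = Mul(1, Pow(Add(Mul(5, Pow(-3, -1)), 5), -1)) = Mul(1, Pow(Add(Mul(5, Rational(-1, 3)), 5), -1)) = Mul(1, Pow(Add(Rational(-5, 3), 5), -1)) = Mul(1, Pow(Rational(10, 3), -1)) = Mul(1, Rational(3, 10)) = Rational(3, 10) ≈ 0.30000)
Function('u')(E) = Rational(3, 10)
Add(Add(-127, G), Function('u')(Function('M')(-5, 2))) = Add(Add(-127, -58), Rational(3, 10)) = Add(-185, Rational(3, 10)) = Rational(-1847, 10)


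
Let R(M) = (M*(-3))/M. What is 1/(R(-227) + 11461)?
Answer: 1/11458 ≈ 8.7275e-5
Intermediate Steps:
R(M) = -3 (R(M) = (-3*M)/M = -3)
1/(R(-227) + 11461) = 1/(-3 + 11461) = 1/11458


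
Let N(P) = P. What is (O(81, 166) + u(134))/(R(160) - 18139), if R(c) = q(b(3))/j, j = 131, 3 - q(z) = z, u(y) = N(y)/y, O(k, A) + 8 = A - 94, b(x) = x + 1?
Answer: -1703/475242 ≈ -0.0035834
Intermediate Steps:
b(x) = 1 + x
O(k, A) = -102 + A (O(k, A) = -8 + (A - 94) = -8 + (-94 + A) = -102 + A)
u(y) = 1 (u(y) = y/y = 1)
q(z) = 3 - z
R(c) = -1/131 (R(c) = (3 - (1 + 3))/131 = (3 - 1*4)*(1/131) = (3 - 4)*(1/131) = -1*1/131 = -1/131)
(O(81, 166) + u(134))/(R(160) - 18139) = ((-102 + 166) + 1)/(-1/131 - 18139) = (64 + 1)/(-2376210/131) = 65*(-131/2376210) = -1703/475242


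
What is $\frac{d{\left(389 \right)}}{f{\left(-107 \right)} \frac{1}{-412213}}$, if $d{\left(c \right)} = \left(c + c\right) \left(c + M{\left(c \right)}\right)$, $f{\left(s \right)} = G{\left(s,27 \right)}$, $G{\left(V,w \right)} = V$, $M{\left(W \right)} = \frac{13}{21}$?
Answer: $\frac{2623981423948}{2247} \approx 1.1678 \cdot 10^{9}$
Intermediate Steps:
$M{\left(W \right)} = \frac{13}{21}$ ($M{\left(W \right)} = 13 \cdot \frac{1}{21} = \frac{13}{21}$)
$f{\left(s \right)} = s$
$d{\left(c \right)} = 2 c \left(\frac{13}{21} + c\right)$ ($d{\left(c \right)} = \left(c + c\right) \left(c + \frac{13}{21}\right) = 2 c \left(\frac{13}{21} + c\right)$)
$\frac{d{\left(389 \right)}}{f{\left(-107 \right)} \frac{1}{-412213}} = \frac{\frac{2}{21} \cdot 389 \left(13 + 21 \cdot 389\right)}{\left(-107\right) \frac{1}{-412213}} = \frac{\frac{2}{21} \cdot 389 \left(13 + 8169\right)}{\left(-107\right) \left(- \frac{1}{412213}\right)} = \frac{\frac{2}{21} \cdot 389 \cdot 8182}{\frac{107}{412213}} = \frac{6365596}{21} \cdot \frac{412213}{107} = \frac{2623981423948}{2247}$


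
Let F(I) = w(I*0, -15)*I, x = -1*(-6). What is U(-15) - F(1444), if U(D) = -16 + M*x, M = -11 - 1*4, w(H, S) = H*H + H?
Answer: -106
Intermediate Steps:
x = 6
w(H, S) = H + H² (w(H, S) = H² + H = H + H²)
M = -15 (M = -11 - 4 = -15)
F(I) = 0 (F(I) = ((I*0)*(1 + I*0))*I = (0*(1 + 0))*I = (0*1)*I = 0*I = 0)
U(D) = -106 (U(D) = -16 - 15*6 = -16 - 90 = -106)
U(-15) - F(1444) = -106 - 1*0 = -106 + 0 = -106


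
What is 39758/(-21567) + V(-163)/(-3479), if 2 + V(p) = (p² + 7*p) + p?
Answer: -13942147/1531257 ≈ -9.1050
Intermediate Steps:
V(p) = -2 + p² + 8*p (V(p) = -2 + ((p² + 7*p) + p) = -2 + (p² + 8*p) = -2 + p² + 8*p)
39758/(-21567) + V(-163)/(-3479) = 39758/(-21567) + (-2 + (-163)² + 8*(-163))/(-3479) = 39758*(-1/21567) + (-2 + 26569 - 1304)*(-1/3479) = -39758/21567 + 25263*(-1/3479) = -39758/21567 - 3609/497 = -13942147/1531257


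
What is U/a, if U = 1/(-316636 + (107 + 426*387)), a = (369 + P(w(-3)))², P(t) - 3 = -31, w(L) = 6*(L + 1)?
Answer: -1/17635990427 ≈ -5.6702e-11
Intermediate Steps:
w(L) = 6 + 6*L (w(L) = 6*(1 + L) = 6 + 6*L)
P(t) = -28 (P(t) = 3 - 31 = -28)
a = 116281 (a = (369 - 28)² = 341² = 116281)
U = -1/151667 (U = 1/(-316636 + (107 + 164862)) = 1/(-316636 + 164969) = 1/(-151667) = -1/151667 ≈ -6.5934e-6)
U/a = -1/151667/116281 = -1/151667*1/116281 = -1/17635990427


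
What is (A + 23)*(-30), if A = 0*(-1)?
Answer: -690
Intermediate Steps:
A = 0
(A + 23)*(-30) = (0 + 23)*(-30) = 23*(-30) = -690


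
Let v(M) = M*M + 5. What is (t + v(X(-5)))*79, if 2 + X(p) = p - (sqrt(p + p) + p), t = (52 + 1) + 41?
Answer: 7347 + 316*I*sqrt(10) ≈ 7347.0 + 999.28*I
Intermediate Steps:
t = 94 (t = 53 + 41 = 94)
X(p) = -2 - sqrt(2)*sqrt(p) (X(p) = -2 + (p - (sqrt(p + p) + p)) = -2 + (p - (sqrt(2*p) + p)) = -2 + (p - (sqrt(2)*sqrt(p) + p)) = -2 + (p - (p + sqrt(2)*sqrt(p))) = -2 + (p + (-p - sqrt(2)*sqrt(p))) = -2 - sqrt(2)*sqrt(p))
v(M) = 5 + M**2 (v(M) = M**2 + 5 = 5 + M**2)
(t + v(X(-5)))*79 = (94 + (5 + (-2 - sqrt(2)*sqrt(-5))**2))*79 = (94 + (5 + (-2 - sqrt(2)*I*sqrt(5))**2))*79 = (94 + (5 + (-2 - I*sqrt(10))**2))*79 = (99 + (-2 - I*sqrt(10))**2)*79 = 7821 + 79*(-2 - I*sqrt(10))**2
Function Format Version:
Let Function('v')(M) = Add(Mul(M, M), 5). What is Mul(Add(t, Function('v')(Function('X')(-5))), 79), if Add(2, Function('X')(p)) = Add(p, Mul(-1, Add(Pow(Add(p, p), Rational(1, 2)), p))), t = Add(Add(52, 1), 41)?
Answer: Add(7347, Mul(316, I, Pow(10, Rational(1, 2)))) ≈ Add(7347.0, Mul(999.28, I))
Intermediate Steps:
t = 94 (t = Add(53, 41) = 94)
Function('X')(p) = Add(-2, Mul(-1, Pow(2, Rational(1, 2)), Pow(p, Rational(1, 2)))) (Function('X')(p) = Add(-2, Add(p, Mul(-1, Add(Pow(Add(p, p), Rational(1, 2)), p)))) = Add(-2, Add(p, Mul(-1, Add(Pow(Mul(2, p), Rational(1, 2)), p)))) = Add(-2, Add(p, Mul(-1, Add(Mul(Pow(2, Rational(1, 2)), Pow(p, Rational(1, 2))), p)))) = Add(-2, Add(p, Mul(-1, Add(p, Mul(Pow(2, Rational(1, 2)), Pow(p, Rational(1, 2))))))) = Add(-2, Add(p, Add(Mul(-1, p), Mul(-1, Pow(2, Rational(1, 2)), Pow(p, Rational(1, 2)))))) = Add(-2, Mul(-1, Pow(2, Rational(1, 2)), Pow(p, Rational(1, 2)))))
Function('v')(M) = Add(5, Pow(M, 2)) (Function('v')(M) = Add(Pow(M, 2), 5) = Add(5, Pow(M, 2)))
Mul(Add(t, Function('v')(Function('X')(-5))), 79) = Mul(Add(94, Add(5, Pow(Add(-2, Mul(-1, Pow(2, Rational(1, 2)), Pow(-5, Rational(1, 2)))), 2))), 79) = Mul(Add(94, Add(5, Pow(Add(-2, Mul(-1, Pow(2, Rational(1, 2)), Mul(I, Pow(5, Rational(1, 2))))), 2))), 79) = Mul(Add(94, Add(5, Pow(Add(-2, Mul(-1, I, Pow(10, Rational(1, 2)))), 2))), 79) = Mul(Add(99, Pow(Add(-2, Mul(-1, I, Pow(10, Rational(1, 2)))), 2)), 79) = Add(7821, Mul(79, Pow(Add(-2, Mul(-1, I, Pow(10, Rational(1, 2)))), 2)))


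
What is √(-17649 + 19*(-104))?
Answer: 5*I*√785 ≈ 140.09*I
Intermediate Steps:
√(-17649 + 19*(-104)) = √(-17649 - 1976) = √(-19625) = 5*I*√785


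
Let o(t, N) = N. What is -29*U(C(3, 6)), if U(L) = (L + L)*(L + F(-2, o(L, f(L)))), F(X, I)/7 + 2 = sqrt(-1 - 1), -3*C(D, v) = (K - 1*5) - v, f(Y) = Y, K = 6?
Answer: 10730/9 - 2030*I*sqrt(2)/3 ≈ 1192.2 - 956.95*I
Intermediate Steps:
C(D, v) = -1/3 + v/3 (C(D, v) = -((6 - 1*5) - v)/3 = -((6 - 5) - v)/3 = -(1 - v)/3 = -1/3 + v/3)
F(X, I) = -14 + 7*I*sqrt(2) (F(X, I) = -14 + 7*sqrt(-1 - 1) = -14 + 7*sqrt(-2) = -14 + 7*(I*sqrt(2)) = -14 + 7*I*sqrt(2))
U(L) = 2*L*(-14 + L + 7*I*sqrt(2)) (U(L) = (L + L)*(L + (-14 + 7*I*sqrt(2))) = (2*L)*(-14 + L + 7*I*sqrt(2)) = 2*L*(-14 + L + 7*I*sqrt(2)))
-29*U(C(3, 6)) = -58*(-1/3 + (1/3)*6)*(-14 + (-1/3 + (1/3)*6) + 7*I*sqrt(2)) = -58*(-1/3 + 2)*(-14 + (-1/3 + 2) + 7*I*sqrt(2)) = -58*5*(-14 + 5/3 + 7*I*sqrt(2))/3 = -58*5*(-37/3 + 7*I*sqrt(2))/3 = -29*(-370/9 + 70*I*sqrt(2)/3) = 10730/9 - 2030*I*sqrt(2)/3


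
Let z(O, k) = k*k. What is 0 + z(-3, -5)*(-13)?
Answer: -325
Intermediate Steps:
z(O, k) = k²
0 + z(-3, -5)*(-13) = 0 + (-5)²*(-13) = 0 + 25*(-13) = 0 - 325 = -325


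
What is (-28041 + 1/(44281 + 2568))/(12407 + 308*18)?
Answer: -45299752/28999531 ≈ -1.5621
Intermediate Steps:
(-28041 + 1/(44281 + 2568))/(12407 + 308*18) = (-28041 + 1/46849)/(12407 + 5544) = (-28041 + 1/46849)/17951 = -1313692808/46849*1/17951 = -45299752/28999531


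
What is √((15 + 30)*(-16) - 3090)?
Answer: I*√3810 ≈ 61.725*I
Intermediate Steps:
√((15 + 30)*(-16) - 3090) = √(45*(-16) - 3090) = √(-720 - 3090) = √(-3810) = I*√3810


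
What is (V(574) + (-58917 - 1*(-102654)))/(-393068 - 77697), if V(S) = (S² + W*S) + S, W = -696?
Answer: 25717/470765 ≈ 0.054628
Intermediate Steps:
V(S) = S² - 695*S (V(S) = (S² - 696*S) + S = S² - 695*S)
(V(574) + (-58917 - 1*(-102654)))/(-393068 - 77697) = (574*(-695 + 574) + (-58917 - 1*(-102654)))/(-393068 - 77697) = (574*(-121) + (-58917 + 102654))/(-470765) = (-69454 + 43737)*(-1/470765) = -25717*(-1/470765) = 25717/470765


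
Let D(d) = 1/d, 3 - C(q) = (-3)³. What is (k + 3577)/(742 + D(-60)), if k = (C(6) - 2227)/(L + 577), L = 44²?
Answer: 539208240/111876247 ≈ 4.8197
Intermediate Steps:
L = 1936
C(q) = 30 (C(q) = 3 - 1*(-3)³ = 3 - 1*(-27) = 3 + 27 = 30)
k = -2197/2513 (k = (30 - 2227)/(1936 + 577) = -2197/2513 ≈ -0.87425)
(k + 3577)/(742 + D(-60)) = (-2197/2513 + 3577)/(742 + 1/(-60)) = 8986804/(2513*(742 - 1/60)) = 8986804/(2513*(44519/60)) = (8986804/2513)*(60/44519) = 539208240/111876247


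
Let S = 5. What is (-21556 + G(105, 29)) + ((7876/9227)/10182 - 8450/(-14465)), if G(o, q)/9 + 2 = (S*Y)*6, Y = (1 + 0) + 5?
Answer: -2711622962052790/135897682701 ≈ -19953.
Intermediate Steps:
Y = 6 (Y = 1 + 5 = 6)
G(o, q) = 1602 (G(o, q) = -18 + 9*((5*6)*6) = -18 + 9*(30*6) = -18 + 9*180 = -18 + 1620 = 1602)
(-21556 + G(105, 29)) + ((7876/9227)/10182 - 8450/(-14465)) = (-21556 + 1602) + ((7876/9227)/10182 - 8450/(-14465)) = -19954 + ((7876*(1/9227))*(1/10182) - 8450*(-1/14465)) = -19954 + ((7876/9227)*(1/10182) + 1690/2893) = -19954 + (3938/46974657 + 1690/2893) = -19954 + 79398562964/135897682701 = -2711622962052790/135897682701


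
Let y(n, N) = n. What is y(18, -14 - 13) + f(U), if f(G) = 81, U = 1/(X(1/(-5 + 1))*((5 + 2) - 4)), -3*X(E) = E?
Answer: 99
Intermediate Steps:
X(E) = -E/3
U = 4 (U = 1/((-1/(3*(-5 + 1)))*((5 + 2) - 4)) = 1/((-⅓/(-4))*(7 - 4)) = 1/(-⅓*(-¼)*3) = 1/((1/12)*3) = 1/(¼) = 4)
y(18, -14 - 13) + f(U) = 18 + 81 = 99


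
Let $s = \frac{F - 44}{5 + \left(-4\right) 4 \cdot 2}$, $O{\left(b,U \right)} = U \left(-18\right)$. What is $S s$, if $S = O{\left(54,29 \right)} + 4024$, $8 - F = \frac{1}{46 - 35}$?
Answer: $\frac{1390294}{297} \approx 4681.1$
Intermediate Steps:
$O{\left(b,U \right)} = - 18 U$
$F = \frac{87}{11}$ ($F = 8 - \frac{1}{46 - 35} = 8 - \frac{1}{11} = \frac{87}{11} \approx 7.9091$)
$S = 3502$ ($S = \left(-18\right) 29 + 4024 = -522 + 4024 = 3502$)
$s = \frac{397}{297}$ ($s = \frac{\frac{87}{11} - 44}{5 + \left(-4\right) 4 \cdot 2} = - \frac{397}{11 \left(5 - 32\right)} = - \frac{397}{11 \left(-27\right)} = \left(- \frac{397}{11}\right) \left(- \frac{1}{27}\right) = \frac{397}{297} \approx 1.3367$)
$S s = 3502 \cdot \frac{397}{297} = \frac{1390294}{297}$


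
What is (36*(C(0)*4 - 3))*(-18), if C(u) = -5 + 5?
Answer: 1944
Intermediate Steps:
C(u) = 0
(36*(C(0)*4 - 3))*(-18) = (36*(0*4 - 3))*(-18) = (36*(0 - 3))*(-18) = (36*(-3))*(-18) = -108*(-18) = 1944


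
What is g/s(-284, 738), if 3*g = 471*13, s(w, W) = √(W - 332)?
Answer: 2041*√406/406 ≈ 101.29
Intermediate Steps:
s(w, W) = √(-332 + W)
g = 2041 (g = (471*13)/3 = (⅓)*6123 = 2041)
g/s(-284, 738) = 2041/(√(-332 + 738)) = 2041/(√406) = 2041*(√406/406) = 2041*√406/406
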